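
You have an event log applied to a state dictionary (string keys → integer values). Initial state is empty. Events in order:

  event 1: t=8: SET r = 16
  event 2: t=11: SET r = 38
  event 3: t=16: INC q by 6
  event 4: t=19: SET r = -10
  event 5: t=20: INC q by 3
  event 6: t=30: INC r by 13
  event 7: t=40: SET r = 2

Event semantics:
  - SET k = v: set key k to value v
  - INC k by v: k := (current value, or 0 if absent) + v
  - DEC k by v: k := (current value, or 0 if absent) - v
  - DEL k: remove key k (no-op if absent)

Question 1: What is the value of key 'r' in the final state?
Track key 'r' through all 7 events:
  event 1 (t=8: SET r = 16): r (absent) -> 16
  event 2 (t=11: SET r = 38): r 16 -> 38
  event 3 (t=16: INC q by 6): r unchanged
  event 4 (t=19: SET r = -10): r 38 -> -10
  event 5 (t=20: INC q by 3): r unchanged
  event 6 (t=30: INC r by 13): r -10 -> 3
  event 7 (t=40: SET r = 2): r 3 -> 2
Final: r = 2

Answer: 2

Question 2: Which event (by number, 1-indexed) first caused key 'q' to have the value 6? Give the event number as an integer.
Looking for first event where q becomes 6:
  event 3: q (absent) -> 6  <-- first match

Answer: 3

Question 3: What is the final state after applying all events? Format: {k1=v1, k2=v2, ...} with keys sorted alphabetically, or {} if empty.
Answer: {q=9, r=2}

Derivation:
  after event 1 (t=8: SET r = 16): {r=16}
  after event 2 (t=11: SET r = 38): {r=38}
  after event 3 (t=16: INC q by 6): {q=6, r=38}
  after event 4 (t=19: SET r = -10): {q=6, r=-10}
  after event 5 (t=20: INC q by 3): {q=9, r=-10}
  after event 6 (t=30: INC r by 13): {q=9, r=3}
  after event 7 (t=40: SET r = 2): {q=9, r=2}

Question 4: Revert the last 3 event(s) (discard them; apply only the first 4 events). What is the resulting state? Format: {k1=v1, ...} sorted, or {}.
Answer: {q=6, r=-10}

Derivation:
Keep first 4 events (discard last 3):
  after event 1 (t=8: SET r = 16): {r=16}
  after event 2 (t=11: SET r = 38): {r=38}
  after event 3 (t=16: INC q by 6): {q=6, r=38}
  after event 4 (t=19: SET r = -10): {q=6, r=-10}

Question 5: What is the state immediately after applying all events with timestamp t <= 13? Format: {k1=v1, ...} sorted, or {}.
Apply events with t <= 13 (2 events):
  after event 1 (t=8: SET r = 16): {r=16}
  after event 2 (t=11: SET r = 38): {r=38}

Answer: {r=38}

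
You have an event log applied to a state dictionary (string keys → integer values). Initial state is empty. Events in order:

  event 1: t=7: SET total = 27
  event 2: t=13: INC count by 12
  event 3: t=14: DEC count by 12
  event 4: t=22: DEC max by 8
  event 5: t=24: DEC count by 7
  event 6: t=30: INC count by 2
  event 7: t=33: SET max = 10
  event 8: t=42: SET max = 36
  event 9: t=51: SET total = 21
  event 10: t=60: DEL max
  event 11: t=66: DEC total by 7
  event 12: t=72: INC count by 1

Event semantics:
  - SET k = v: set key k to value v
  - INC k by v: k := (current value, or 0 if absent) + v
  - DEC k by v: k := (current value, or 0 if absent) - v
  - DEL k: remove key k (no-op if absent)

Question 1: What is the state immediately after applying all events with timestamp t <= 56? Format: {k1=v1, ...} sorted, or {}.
Apply events with t <= 56 (9 events):
  after event 1 (t=7: SET total = 27): {total=27}
  after event 2 (t=13: INC count by 12): {count=12, total=27}
  after event 3 (t=14: DEC count by 12): {count=0, total=27}
  after event 4 (t=22: DEC max by 8): {count=0, max=-8, total=27}
  after event 5 (t=24: DEC count by 7): {count=-7, max=-8, total=27}
  after event 6 (t=30: INC count by 2): {count=-5, max=-8, total=27}
  after event 7 (t=33: SET max = 10): {count=-5, max=10, total=27}
  after event 8 (t=42: SET max = 36): {count=-5, max=36, total=27}
  after event 9 (t=51: SET total = 21): {count=-5, max=36, total=21}

Answer: {count=-5, max=36, total=21}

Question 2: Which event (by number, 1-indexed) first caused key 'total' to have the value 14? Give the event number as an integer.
Looking for first event where total becomes 14:
  event 1: total = 27
  event 2: total = 27
  event 3: total = 27
  event 4: total = 27
  event 5: total = 27
  event 6: total = 27
  event 7: total = 27
  event 8: total = 27
  event 9: total = 21
  event 10: total = 21
  event 11: total 21 -> 14  <-- first match

Answer: 11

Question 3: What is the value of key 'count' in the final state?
Track key 'count' through all 12 events:
  event 1 (t=7: SET total = 27): count unchanged
  event 2 (t=13: INC count by 12): count (absent) -> 12
  event 3 (t=14: DEC count by 12): count 12 -> 0
  event 4 (t=22: DEC max by 8): count unchanged
  event 5 (t=24: DEC count by 7): count 0 -> -7
  event 6 (t=30: INC count by 2): count -7 -> -5
  event 7 (t=33: SET max = 10): count unchanged
  event 8 (t=42: SET max = 36): count unchanged
  event 9 (t=51: SET total = 21): count unchanged
  event 10 (t=60: DEL max): count unchanged
  event 11 (t=66: DEC total by 7): count unchanged
  event 12 (t=72: INC count by 1): count -5 -> -4
Final: count = -4

Answer: -4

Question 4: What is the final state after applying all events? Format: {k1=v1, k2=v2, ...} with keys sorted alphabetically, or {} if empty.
  after event 1 (t=7: SET total = 27): {total=27}
  after event 2 (t=13: INC count by 12): {count=12, total=27}
  after event 3 (t=14: DEC count by 12): {count=0, total=27}
  after event 4 (t=22: DEC max by 8): {count=0, max=-8, total=27}
  after event 5 (t=24: DEC count by 7): {count=-7, max=-8, total=27}
  after event 6 (t=30: INC count by 2): {count=-5, max=-8, total=27}
  after event 7 (t=33: SET max = 10): {count=-5, max=10, total=27}
  after event 8 (t=42: SET max = 36): {count=-5, max=36, total=27}
  after event 9 (t=51: SET total = 21): {count=-5, max=36, total=21}
  after event 10 (t=60: DEL max): {count=-5, total=21}
  after event 11 (t=66: DEC total by 7): {count=-5, total=14}
  after event 12 (t=72: INC count by 1): {count=-4, total=14}

Answer: {count=-4, total=14}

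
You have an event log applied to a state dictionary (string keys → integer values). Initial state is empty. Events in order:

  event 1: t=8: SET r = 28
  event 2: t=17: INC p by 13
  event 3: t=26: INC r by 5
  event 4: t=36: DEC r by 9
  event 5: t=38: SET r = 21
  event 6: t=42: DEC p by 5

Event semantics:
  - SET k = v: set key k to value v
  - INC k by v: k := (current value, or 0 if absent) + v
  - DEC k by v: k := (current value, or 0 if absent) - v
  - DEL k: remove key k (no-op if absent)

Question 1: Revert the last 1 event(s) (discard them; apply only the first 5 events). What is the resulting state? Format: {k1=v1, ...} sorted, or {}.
Keep first 5 events (discard last 1):
  after event 1 (t=8: SET r = 28): {r=28}
  after event 2 (t=17: INC p by 13): {p=13, r=28}
  after event 3 (t=26: INC r by 5): {p=13, r=33}
  after event 4 (t=36: DEC r by 9): {p=13, r=24}
  after event 5 (t=38: SET r = 21): {p=13, r=21}

Answer: {p=13, r=21}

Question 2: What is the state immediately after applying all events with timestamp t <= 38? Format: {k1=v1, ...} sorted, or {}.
Apply events with t <= 38 (5 events):
  after event 1 (t=8: SET r = 28): {r=28}
  after event 2 (t=17: INC p by 13): {p=13, r=28}
  after event 3 (t=26: INC r by 5): {p=13, r=33}
  after event 4 (t=36: DEC r by 9): {p=13, r=24}
  after event 5 (t=38: SET r = 21): {p=13, r=21}

Answer: {p=13, r=21}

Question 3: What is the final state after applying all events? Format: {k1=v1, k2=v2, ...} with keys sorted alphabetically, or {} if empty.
  after event 1 (t=8: SET r = 28): {r=28}
  after event 2 (t=17: INC p by 13): {p=13, r=28}
  after event 3 (t=26: INC r by 5): {p=13, r=33}
  after event 4 (t=36: DEC r by 9): {p=13, r=24}
  after event 5 (t=38: SET r = 21): {p=13, r=21}
  after event 6 (t=42: DEC p by 5): {p=8, r=21}

Answer: {p=8, r=21}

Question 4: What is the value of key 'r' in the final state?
Track key 'r' through all 6 events:
  event 1 (t=8: SET r = 28): r (absent) -> 28
  event 2 (t=17: INC p by 13): r unchanged
  event 3 (t=26: INC r by 5): r 28 -> 33
  event 4 (t=36: DEC r by 9): r 33 -> 24
  event 5 (t=38: SET r = 21): r 24 -> 21
  event 6 (t=42: DEC p by 5): r unchanged
Final: r = 21

Answer: 21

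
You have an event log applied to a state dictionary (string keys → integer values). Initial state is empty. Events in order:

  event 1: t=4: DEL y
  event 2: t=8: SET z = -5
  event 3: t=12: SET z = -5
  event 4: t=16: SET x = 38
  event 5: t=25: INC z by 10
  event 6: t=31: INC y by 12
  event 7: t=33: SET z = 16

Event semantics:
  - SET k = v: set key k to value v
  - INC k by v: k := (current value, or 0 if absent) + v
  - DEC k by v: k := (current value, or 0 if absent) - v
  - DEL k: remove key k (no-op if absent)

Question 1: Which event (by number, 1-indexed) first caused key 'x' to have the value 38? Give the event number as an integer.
Looking for first event where x becomes 38:
  event 4: x (absent) -> 38  <-- first match

Answer: 4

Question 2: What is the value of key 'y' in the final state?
Answer: 12

Derivation:
Track key 'y' through all 7 events:
  event 1 (t=4: DEL y): y (absent) -> (absent)
  event 2 (t=8: SET z = -5): y unchanged
  event 3 (t=12: SET z = -5): y unchanged
  event 4 (t=16: SET x = 38): y unchanged
  event 5 (t=25: INC z by 10): y unchanged
  event 6 (t=31: INC y by 12): y (absent) -> 12
  event 7 (t=33: SET z = 16): y unchanged
Final: y = 12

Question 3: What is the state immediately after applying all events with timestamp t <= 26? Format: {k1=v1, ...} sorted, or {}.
Apply events with t <= 26 (5 events):
  after event 1 (t=4: DEL y): {}
  after event 2 (t=8: SET z = -5): {z=-5}
  after event 3 (t=12: SET z = -5): {z=-5}
  after event 4 (t=16: SET x = 38): {x=38, z=-5}
  after event 5 (t=25: INC z by 10): {x=38, z=5}

Answer: {x=38, z=5}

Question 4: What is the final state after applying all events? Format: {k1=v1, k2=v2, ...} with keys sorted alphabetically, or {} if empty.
Answer: {x=38, y=12, z=16}

Derivation:
  after event 1 (t=4: DEL y): {}
  after event 2 (t=8: SET z = -5): {z=-5}
  after event 3 (t=12: SET z = -5): {z=-5}
  after event 4 (t=16: SET x = 38): {x=38, z=-5}
  after event 5 (t=25: INC z by 10): {x=38, z=5}
  after event 6 (t=31: INC y by 12): {x=38, y=12, z=5}
  after event 7 (t=33: SET z = 16): {x=38, y=12, z=16}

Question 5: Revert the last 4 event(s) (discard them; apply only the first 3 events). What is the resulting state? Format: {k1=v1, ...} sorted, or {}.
Answer: {z=-5}

Derivation:
Keep first 3 events (discard last 4):
  after event 1 (t=4: DEL y): {}
  after event 2 (t=8: SET z = -5): {z=-5}
  after event 3 (t=12: SET z = -5): {z=-5}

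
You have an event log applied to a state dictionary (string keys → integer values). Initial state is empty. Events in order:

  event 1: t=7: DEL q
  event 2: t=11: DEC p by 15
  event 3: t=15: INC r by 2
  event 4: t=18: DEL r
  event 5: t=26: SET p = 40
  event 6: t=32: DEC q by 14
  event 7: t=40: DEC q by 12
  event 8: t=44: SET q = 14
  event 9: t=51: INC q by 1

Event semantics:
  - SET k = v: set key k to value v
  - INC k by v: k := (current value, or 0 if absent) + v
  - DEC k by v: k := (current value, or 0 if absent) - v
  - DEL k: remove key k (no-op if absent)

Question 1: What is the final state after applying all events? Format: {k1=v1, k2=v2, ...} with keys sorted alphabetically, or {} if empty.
Answer: {p=40, q=15}

Derivation:
  after event 1 (t=7: DEL q): {}
  after event 2 (t=11: DEC p by 15): {p=-15}
  after event 3 (t=15: INC r by 2): {p=-15, r=2}
  after event 4 (t=18: DEL r): {p=-15}
  after event 5 (t=26: SET p = 40): {p=40}
  after event 6 (t=32: DEC q by 14): {p=40, q=-14}
  after event 7 (t=40: DEC q by 12): {p=40, q=-26}
  after event 8 (t=44: SET q = 14): {p=40, q=14}
  after event 9 (t=51: INC q by 1): {p=40, q=15}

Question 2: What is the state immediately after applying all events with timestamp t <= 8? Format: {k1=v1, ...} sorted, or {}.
Apply events with t <= 8 (1 events):
  after event 1 (t=7: DEL q): {}

Answer: {}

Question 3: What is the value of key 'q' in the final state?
Track key 'q' through all 9 events:
  event 1 (t=7: DEL q): q (absent) -> (absent)
  event 2 (t=11: DEC p by 15): q unchanged
  event 3 (t=15: INC r by 2): q unchanged
  event 4 (t=18: DEL r): q unchanged
  event 5 (t=26: SET p = 40): q unchanged
  event 6 (t=32: DEC q by 14): q (absent) -> -14
  event 7 (t=40: DEC q by 12): q -14 -> -26
  event 8 (t=44: SET q = 14): q -26 -> 14
  event 9 (t=51: INC q by 1): q 14 -> 15
Final: q = 15

Answer: 15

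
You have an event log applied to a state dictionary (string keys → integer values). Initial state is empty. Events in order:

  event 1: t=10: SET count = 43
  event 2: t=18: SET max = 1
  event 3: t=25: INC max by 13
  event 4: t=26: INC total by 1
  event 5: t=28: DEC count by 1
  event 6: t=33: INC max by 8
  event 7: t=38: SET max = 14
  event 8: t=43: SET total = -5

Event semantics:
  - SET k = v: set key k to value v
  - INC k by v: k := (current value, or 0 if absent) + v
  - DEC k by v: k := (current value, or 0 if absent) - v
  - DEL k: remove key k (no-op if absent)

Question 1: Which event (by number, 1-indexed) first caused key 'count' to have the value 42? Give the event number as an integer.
Looking for first event where count becomes 42:
  event 1: count = 43
  event 2: count = 43
  event 3: count = 43
  event 4: count = 43
  event 5: count 43 -> 42  <-- first match

Answer: 5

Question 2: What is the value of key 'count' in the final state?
Track key 'count' through all 8 events:
  event 1 (t=10: SET count = 43): count (absent) -> 43
  event 2 (t=18: SET max = 1): count unchanged
  event 3 (t=25: INC max by 13): count unchanged
  event 4 (t=26: INC total by 1): count unchanged
  event 5 (t=28: DEC count by 1): count 43 -> 42
  event 6 (t=33: INC max by 8): count unchanged
  event 7 (t=38: SET max = 14): count unchanged
  event 8 (t=43: SET total = -5): count unchanged
Final: count = 42

Answer: 42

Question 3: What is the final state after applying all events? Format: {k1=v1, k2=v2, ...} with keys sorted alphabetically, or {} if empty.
  after event 1 (t=10: SET count = 43): {count=43}
  after event 2 (t=18: SET max = 1): {count=43, max=1}
  after event 3 (t=25: INC max by 13): {count=43, max=14}
  after event 4 (t=26: INC total by 1): {count=43, max=14, total=1}
  after event 5 (t=28: DEC count by 1): {count=42, max=14, total=1}
  after event 6 (t=33: INC max by 8): {count=42, max=22, total=1}
  after event 7 (t=38: SET max = 14): {count=42, max=14, total=1}
  after event 8 (t=43: SET total = -5): {count=42, max=14, total=-5}

Answer: {count=42, max=14, total=-5}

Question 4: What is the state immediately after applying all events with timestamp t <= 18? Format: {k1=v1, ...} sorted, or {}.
Answer: {count=43, max=1}

Derivation:
Apply events with t <= 18 (2 events):
  after event 1 (t=10: SET count = 43): {count=43}
  after event 2 (t=18: SET max = 1): {count=43, max=1}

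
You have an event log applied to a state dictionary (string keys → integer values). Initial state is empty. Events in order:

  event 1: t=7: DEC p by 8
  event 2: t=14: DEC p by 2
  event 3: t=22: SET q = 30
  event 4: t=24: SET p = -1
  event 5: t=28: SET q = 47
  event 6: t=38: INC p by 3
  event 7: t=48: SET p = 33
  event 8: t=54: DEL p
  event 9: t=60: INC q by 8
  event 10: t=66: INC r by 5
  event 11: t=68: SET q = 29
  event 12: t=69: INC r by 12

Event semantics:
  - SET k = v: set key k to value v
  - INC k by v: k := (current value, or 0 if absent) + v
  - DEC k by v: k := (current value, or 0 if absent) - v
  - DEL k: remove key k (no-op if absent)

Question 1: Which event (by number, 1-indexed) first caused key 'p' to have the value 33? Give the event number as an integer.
Looking for first event where p becomes 33:
  event 1: p = -8
  event 2: p = -10
  event 3: p = -10
  event 4: p = -1
  event 5: p = -1
  event 6: p = 2
  event 7: p 2 -> 33  <-- first match

Answer: 7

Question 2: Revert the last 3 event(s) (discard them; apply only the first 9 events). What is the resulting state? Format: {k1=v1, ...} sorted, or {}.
Keep first 9 events (discard last 3):
  after event 1 (t=7: DEC p by 8): {p=-8}
  after event 2 (t=14: DEC p by 2): {p=-10}
  after event 3 (t=22: SET q = 30): {p=-10, q=30}
  after event 4 (t=24: SET p = -1): {p=-1, q=30}
  after event 5 (t=28: SET q = 47): {p=-1, q=47}
  after event 6 (t=38: INC p by 3): {p=2, q=47}
  after event 7 (t=48: SET p = 33): {p=33, q=47}
  after event 8 (t=54: DEL p): {q=47}
  after event 9 (t=60: INC q by 8): {q=55}

Answer: {q=55}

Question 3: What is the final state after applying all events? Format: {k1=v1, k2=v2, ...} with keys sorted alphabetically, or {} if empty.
Answer: {q=29, r=17}

Derivation:
  after event 1 (t=7: DEC p by 8): {p=-8}
  after event 2 (t=14: DEC p by 2): {p=-10}
  after event 3 (t=22: SET q = 30): {p=-10, q=30}
  after event 4 (t=24: SET p = -1): {p=-1, q=30}
  after event 5 (t=28: SET q = 47): {p=-1, q=47}
  after event 6 (t=38: INC p by 3): {p=2, q=47}
  after event 7 (t=48: SET p = 33): {p=33, q=47}
  after event 8 (t=54: DEL p): {q=47}
  after event 9 (t=60: INC q by 8): {q=55}
  after event 10 (t=66: INC r by 5): {q=55, r=5}
  after event 11 (t=68: SET q = 29): {q=29, r=5}
  after event 12 (t=69: INC r by 12): {q=29, r=17}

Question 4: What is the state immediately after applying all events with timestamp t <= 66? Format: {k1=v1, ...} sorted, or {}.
Answer: {q=55, r=5}

Derivation:
Apply events with t <= 66 (10 events):
  after event 1 (t=7: DEC p by 8): {p=-8}
  after event 2 (t=14: DEC p by 2): {p=-10}
  after event 3 (t=22: SET q = 30): {p=-10, q=30}
  after event 4 (t=24: SET p = -1): {p=-1, q=30}
  after event 5 (t=28: SET q = 47): {p=-1, q=47}
  after event 6 (t=38: INC p by 3): {p=2, q=47}
  after event 7 (t=48: SET p = 33): {p=33, q=47}
  after event 8 (t=54: DEL p): {q=47}
  after event 9 (t=60: INC q by 8): {q=55}
  after event 10 (t=66: INC r by 5): {q=55, r=5}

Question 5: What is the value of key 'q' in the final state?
Track key 'q' through all 12 events:
  event 1 (t=7: DEC p by 8): q unchanged
  event 2 (t=14: DEC p by 2): q unchanged
  event 3 (t=22: SET q = 30): q (absent) -> 30
  event 4 (t=24: SET p = -1): q unchanged
  event 5 (t=28: SET q = 47): q 30 -> 47
  event 6 (t=38: INC p by 3): q unchanged
  event 7 (t=48: SET p = 33): q unchanged
  event 8 (t=54: DEL p): q unchanged
  event 9 (t=60: INC q by 8): q 47 -> 55
  event 10 (t=66: INC r by 5): q unchanged
  event 11 (t=68: SET q = 29): q 55 -> 29
  event 12 (t=69: INC r by 12): q unchanged
Final: q = 29

Answer: 29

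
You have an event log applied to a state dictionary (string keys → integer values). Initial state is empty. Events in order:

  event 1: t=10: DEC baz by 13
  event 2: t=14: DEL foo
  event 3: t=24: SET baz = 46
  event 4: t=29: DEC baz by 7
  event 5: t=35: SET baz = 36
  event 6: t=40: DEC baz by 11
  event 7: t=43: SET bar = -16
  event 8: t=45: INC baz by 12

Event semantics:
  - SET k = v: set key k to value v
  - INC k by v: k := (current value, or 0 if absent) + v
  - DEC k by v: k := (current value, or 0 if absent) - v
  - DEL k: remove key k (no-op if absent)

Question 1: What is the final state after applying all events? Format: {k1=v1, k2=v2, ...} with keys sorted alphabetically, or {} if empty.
Answer: {bar=-16, baz=37}

Derivation:
  after event 1 (t=10: DEC baz by 13): {baz=-13}
  after event 2 (t=14: DEL foo): {baz=-13}
  after event 3 (t=24: SET baz = 46): {baz=46}
  after event 4 (t=29: DEC baz by 7): {baz=39}
  after event 5 (t=35: SET baz = 36): {baz=36}
  after event 6 (t=40: DEC baz by 11): {baz=25}
  after event 7 (t=43: SET bar = -16): {bar=-16, baz=25}
  after event 8 (t=45: INC baz by 12): {bar=-16, baz=37}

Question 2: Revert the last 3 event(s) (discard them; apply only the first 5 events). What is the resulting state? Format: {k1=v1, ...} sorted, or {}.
Answer: {baz=36}

Derivation:
Keep first 5 events (discard last 3):
  after event 1 (t=10: DEC baz by 13): {baz=-13}
  after event 2 (t=14: DEL foo): {baz=-13}
  after event 3 (t=24: SET baz = 46): {baz=46}
  after event 4 (t=29: DEC baz by 7): {baz=39}
  after event 5 (t=35: SET baz = 36): {baz=36}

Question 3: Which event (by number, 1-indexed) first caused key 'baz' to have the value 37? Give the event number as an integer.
Looking for first event where baz becomes 37:
  event 1: baz = -13
  event 2: baz = -13
  event 3: baz = 46
  event 4: baz = 39
  event 5: baz = 36
  event 6: baz = 25
  event 7: baz = 25
  event 8: baz 25 -> 37  <-- first match

Answer: 8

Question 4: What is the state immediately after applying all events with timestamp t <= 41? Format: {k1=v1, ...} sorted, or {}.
Answer: {baz=25}

Derivation:
Apply events with t <= 41 (6 events):
  after event 1 (t=10: DEC baz by 13): {baz=-13}
  after event 2 (t=14: DEL foo): {baz=-13}
  after event 3 (t=24: SET baz = 46): {baz=46}
  after event 4 (t=29: DEC baz by 7): {baz=39}
  after event 5 (t=35: SET baz = 36): {baz=36}
  after event 6 (t=40: DEC baz by 11): {baz=25}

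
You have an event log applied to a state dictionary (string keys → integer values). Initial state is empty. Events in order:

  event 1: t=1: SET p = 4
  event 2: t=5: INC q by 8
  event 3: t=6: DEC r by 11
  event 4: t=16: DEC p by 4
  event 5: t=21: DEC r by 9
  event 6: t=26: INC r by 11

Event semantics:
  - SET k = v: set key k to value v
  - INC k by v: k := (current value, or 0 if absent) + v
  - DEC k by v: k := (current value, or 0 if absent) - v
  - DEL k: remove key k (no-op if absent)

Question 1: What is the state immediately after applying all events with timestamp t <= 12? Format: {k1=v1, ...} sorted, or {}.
Answer: {p=4, q=8, r=-11}

Derivation:
Apply events with t <= 12 (3 events):
  after event 1 (t=1: SET p = 4): {p=4}
  after event 2 (t=5: INC q by 8): {p=4, q=8}
  after event 3 (t=6: DEC r by 11): {p=4, q=8, r=-11}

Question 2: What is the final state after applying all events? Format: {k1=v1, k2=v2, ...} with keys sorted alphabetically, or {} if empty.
Answer: {p=0, q=8, r=-9}

Derivation:
  after event 1 (t=1: SET p = 4): {p=4}
  after event 2 (t=5: INC q by 8): {p=4, q=8}
  after event 3 (t=6: DEC r by 11): {p=4, q=8, r=-11}
  after event 4 (t=16: DEC p by 4): {p=0, q=8, r=-11}
  after event 5 (t=21: DEC r by 9): {p=0, q=8, r=-20}
  after event 6 (t=26: INC r by 11): {p=0, q=8, r=-9}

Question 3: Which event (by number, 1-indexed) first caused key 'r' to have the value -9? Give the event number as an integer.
Looking for first event where r becomes -9:
  event 3: r = -11
  event 4: r = -11
  event 5: r = -20
  event 6: r -20 -> -9  <-- first match

Answer: 6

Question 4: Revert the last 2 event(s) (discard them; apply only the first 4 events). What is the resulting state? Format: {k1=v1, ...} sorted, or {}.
Keep first 4 events (discard last 2):
  after event 1 (t=1: SET p = 4): {p=4}
  after event 2 (t=5: INC q by 8): {p=4, q=8}
  after event 3 (t=6: DEC r by 11): {p=4, q=8, r=-11}
  after event 4 (t=16: DEC p by 4): {p=0, q=8, r=-11}

Answer: {p=0, q=8, r=-11}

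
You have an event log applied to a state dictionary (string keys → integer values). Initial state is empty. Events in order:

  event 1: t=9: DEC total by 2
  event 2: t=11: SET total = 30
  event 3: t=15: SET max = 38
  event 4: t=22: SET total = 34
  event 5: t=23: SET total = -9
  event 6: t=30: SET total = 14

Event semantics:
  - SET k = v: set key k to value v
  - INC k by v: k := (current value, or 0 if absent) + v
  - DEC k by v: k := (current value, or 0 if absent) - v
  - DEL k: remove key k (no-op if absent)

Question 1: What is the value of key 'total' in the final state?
Answer: 14

Derivation:
Track key 'total' through all 6 events:
  event 1 (t=9: DEC total by 2): total (absent) -> -2
  event 2 (t=11: SET total = 30): total -2 -> 30
  event 3 (t=15: SET max = 38): total unchanged
  event 4 (t=22: SET total = 34): total 30 -> 34
  event 5 (t=23: SET total = -9): total 34 -> -9
  event 6 (t=30: SET total = 14): total -9 -> 14
Final: total = 14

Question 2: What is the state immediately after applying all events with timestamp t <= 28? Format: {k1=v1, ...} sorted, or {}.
Apply events with t <= 28 (5 events):
  after event 1 (t=9: DEC total by 2): {total=-2}
  after event 2 (t=11: SET total = 30): {total=30}
  after event 3 (t=15: SET max = 38): {max=38, total=30}
  after event 4 (t=22: SET total = 34): {max=38, total=34}
  after event 5 (t=23: SET total = -9): {max=38, total=-9}

Answer: {max=38, total=-9}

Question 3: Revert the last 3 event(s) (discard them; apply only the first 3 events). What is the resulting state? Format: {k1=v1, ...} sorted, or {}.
Answer: {max=38, total=30}

Derivation:
Keep first 3 events (discard last 3):
  after event 1 (t=9: DEC total by 2): {total=-2}
  after event 2 (t=11: SET total = 30): {total=30}
  after event 3 (t=15: SET max = 38): {max=38, total=30}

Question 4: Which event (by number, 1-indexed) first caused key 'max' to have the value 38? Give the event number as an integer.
Looking for first event where max becomes 38:
  event 3: max (absent) -> 38  <-- first match

Answer: 3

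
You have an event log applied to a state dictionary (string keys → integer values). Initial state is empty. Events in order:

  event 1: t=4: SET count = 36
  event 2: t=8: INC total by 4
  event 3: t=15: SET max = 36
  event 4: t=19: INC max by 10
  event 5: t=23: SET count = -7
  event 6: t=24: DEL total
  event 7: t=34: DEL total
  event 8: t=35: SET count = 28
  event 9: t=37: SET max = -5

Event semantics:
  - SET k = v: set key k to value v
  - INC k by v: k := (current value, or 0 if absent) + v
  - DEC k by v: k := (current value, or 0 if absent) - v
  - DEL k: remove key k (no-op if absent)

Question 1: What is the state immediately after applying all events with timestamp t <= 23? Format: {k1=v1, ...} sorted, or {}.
Apply events with t <= 23 (5 events):
  after event 1 (t=4: SET count = 36): {count=36}
  after event 2 (t=8: INC total by 4): {count=36, total=4}
  after event 3 (t=15: SET max = 36): {count=36, max=36, total=4}
  after event 4 (t=19: INC max by 10): {count=36, max=46, total=4}
  after event 5 (t=23: SET count = -7): {count=-7, max=46, total=4}

Answer: {count=-7, max=46, total=4}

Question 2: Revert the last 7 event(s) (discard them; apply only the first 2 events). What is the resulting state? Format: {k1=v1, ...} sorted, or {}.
Answer: {count=36, total=4}

Derivation:
Keep first 2 events (discard last 7):
  after event 1 (t=4: SET count = 36): {count=36}
  after event 2 (t=8: INC total by 4): {count=36, total=4}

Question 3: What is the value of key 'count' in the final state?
Track key 'count' through all 9 events:
  event 1 (t=4: SET count = 36): count (absent) -> 36
  event 2 (t=8: INC total by 4): count unchanged
  event 3 (t=15: SET max = 36): count unchanged
  event 4 (t=19: INC max by 10): count unchanged
  event 5 (t=23: SET count = -7): count 36 -> -7
  event 6 (t=24: DEL total): count unchanged
  event 7 (t=34: DEL total): count unchanged
  event 8 (t=35: SET count = 28): count -7 -> 28
  event 9 (t=37: SET max = -5): count unchanged
Final: count = 28

Answer: 28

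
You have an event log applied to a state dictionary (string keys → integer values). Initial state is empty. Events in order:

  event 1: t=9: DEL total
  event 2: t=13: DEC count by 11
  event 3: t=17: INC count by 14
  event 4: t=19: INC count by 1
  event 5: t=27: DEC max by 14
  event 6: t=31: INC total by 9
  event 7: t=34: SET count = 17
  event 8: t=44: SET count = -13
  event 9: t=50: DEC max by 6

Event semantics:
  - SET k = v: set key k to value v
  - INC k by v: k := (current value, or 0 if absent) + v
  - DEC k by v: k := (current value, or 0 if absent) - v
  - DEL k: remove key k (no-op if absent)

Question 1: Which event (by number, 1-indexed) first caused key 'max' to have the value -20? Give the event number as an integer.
Looking for first event where max becomes -20:
  event 5: max = -14
  event 6: max = -14
  event 7: max = -14
  event 8: max = -14
  event 9: max -14 -> -20  <-- first match

Answer: 9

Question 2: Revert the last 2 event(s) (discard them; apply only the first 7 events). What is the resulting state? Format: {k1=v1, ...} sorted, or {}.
Answer: {count=17, max=-14, total=9}

Derivation:
Keep first 7 events (discard last 2):
  after event 1 (t=9: DEL total): {}
  after event 2 (t=13: DEC count by 11): {count=-11}
  after event 3 (t=17: INC count by 14): {count=3}
  after event 4 (t=19: INC count by 1): {count=4}
  after event 5 (t=27: DEC max by 14): {count=4, max=-14}
  after event 6 (t=31: INC total by 9): {count=4, max=-14, total=9}
  after event 7 (t=34: SET count = 17): {count=17, max=-14, total=9}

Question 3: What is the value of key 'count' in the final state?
Track key 'count' through all 9 events:
  event 1 (t=9: DEL total): count unchanged
  event 2 (t=13: DEC count by 11): count (absent) -> -11
  event 3 (t=17: INC count by 14): count -11 -> 3
  event 4 (t=19: INC count by 1): count 3 -> 4
  event 5 (t=27: DEC max by 14): count unchanged
  event 6 (t=31: INC total by 9): count unchanged
  event 7 (t=34: SET count = 17): count 4 -> 17
  event 8 (t=44: SET count = -13): count 17 -> -13
  event 9 (t=50: DEC max by 6): count unchanged
Final: count = -13

Answer: -13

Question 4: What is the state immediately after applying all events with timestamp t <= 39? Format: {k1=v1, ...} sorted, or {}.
Answer: {count=17, max=-14, total=9}

Derivation:
Apply events with t <= 39 (7 events):
  after event 1 (t=9: DEL total): {}
  after event 2 (t=13: DEC count by 11): {count=-11}
  after event 3 (t=17: INC count by 14): {count=3}
  after event 4 (t=19: INC count by 1): {count=4}
  after event 5 (t=27: DEC max by 14): {count=4, max=-14}
  after event 6 (t=31: INC total by 9): {count=4, max=-14, total=9}
  after event 7 (t=34: SET count = 17): {count=17, max=-14, total=9}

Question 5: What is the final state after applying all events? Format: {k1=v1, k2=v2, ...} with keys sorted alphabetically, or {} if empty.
Answer: {count=-13, max=-20, total=9}

Derivation:
  after event 1 (t=9: DEL total): {}
  after event 2 (t=13: DEC count by 11): {count=-11}
  after event 3 (t=17: INC count by 14): {count=3}
  after event 4 (t=19: INC count by 1): {count=4}
  after event 5 (t=27: DEC max by 14): {count=4, max=-14}
  after event 6 (t=31: INC total by 9): {count=4, max=-14, total=9}
  after event 7 (t=34: SET count = 17): {count=17, max=-14, total=9}
  after event 8 (t=44: SET count = -13): {count=-13, max=-14, total=9}
  after event 9 (t=50: DEC max by 6): {count=-13, max=-20, total=9}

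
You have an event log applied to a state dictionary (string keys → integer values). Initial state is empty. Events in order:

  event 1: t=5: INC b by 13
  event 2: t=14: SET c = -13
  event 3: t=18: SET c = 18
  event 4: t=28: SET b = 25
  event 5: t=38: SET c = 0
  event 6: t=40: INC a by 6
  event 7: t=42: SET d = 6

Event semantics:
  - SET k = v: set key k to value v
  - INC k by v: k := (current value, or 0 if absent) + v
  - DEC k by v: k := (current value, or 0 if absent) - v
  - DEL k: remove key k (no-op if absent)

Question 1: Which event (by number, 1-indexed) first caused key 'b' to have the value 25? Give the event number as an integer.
Looking for first event where b becomes 25:
  event 1: b = 13
  event 2: b = 13
  event 3: b = 13
  event 4: b 13 -> 25  <-- first match

Answer: 4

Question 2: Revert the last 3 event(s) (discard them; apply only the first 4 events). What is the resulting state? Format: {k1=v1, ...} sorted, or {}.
Answer: {b=25, c=18}

Derivation:
Keep first 4 events (discard last 3):
  after event 1 (t=5: INC b by 13): {b=13}
  after event 2 (t=14: SET c = -13): {b=13, c=-13}
  after event 3 (t=18: SET c = 18): {b=13, c=18}
  after event 4 (t=28: SET b = 25): {b=25, c=18}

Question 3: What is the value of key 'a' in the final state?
Answer: 6

Derivation:
Track key 'a' through all 7 events:
  event 1 (t=5: INC b by 13): a unchanged
  event 2 (t=14: SET c = -13): a unchanged
  event 3 (t=18: SET c = 18): a unchanged
  event 4 (t=28: SET b = 25): a unchanged
  event 5 (t=38: SET c = 0): a unchanged
  event 6 (t=40: INC a by 6): a (absent) -> 6
  event 7 (t=42: SET d = 6): a unchanged
Final: a = 6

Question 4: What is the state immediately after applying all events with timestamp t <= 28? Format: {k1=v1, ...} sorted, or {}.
Apply events with t <= 28 (4 events):
  after event 1 (t=5: INC b by 13): {b=13}
  after event 2 (t=14: SET c = -13): {b=13, c=-13}
  after event 3 (t=18: SET c = 18): {b=13, c=18}
  after event 4 (t=28: SET b = 25): {b=25, c=18}

Answer: {b=25, c=18}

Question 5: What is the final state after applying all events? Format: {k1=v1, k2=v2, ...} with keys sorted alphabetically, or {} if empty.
Answer: {a=6, b=25, c=0, d=6}

Derivation:
  after event 1 (t=5: INC b by 13): {b=13}
  after event 2 (t=14: SET c = -13): {b=13, c=-13}
  after event 3 (t=18: SET c = 18): {b=13, c=18}
  after event 4 (t=28: SET b = 25): {b=25, c=18}
  after event 5 (t=38: SET c = 0): {b=25, c=0}
  after event 6 (t=40: INC a by 6): {a=6, b=25, c=0}
  after event 7 (t=42: SET d = 6): {a=6, b=25, c=0, d=6}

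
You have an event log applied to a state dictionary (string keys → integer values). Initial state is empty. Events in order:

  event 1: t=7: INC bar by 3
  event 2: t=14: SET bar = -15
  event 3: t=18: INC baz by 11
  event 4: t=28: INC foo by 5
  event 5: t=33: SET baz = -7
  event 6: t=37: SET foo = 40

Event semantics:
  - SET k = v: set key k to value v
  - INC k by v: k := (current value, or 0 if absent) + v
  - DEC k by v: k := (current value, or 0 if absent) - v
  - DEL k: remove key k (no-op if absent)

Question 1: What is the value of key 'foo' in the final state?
Answer: 40

Derivation:
Track key 'foo' through all 6 events:
  event 1 (t=7: INC bar by 3): foo unchanged
  event 2 (t=14: SET bar = -15): foo unchanged
  event 3 (t=18: INC baz by 11): foo unchanged
  event 4 (t=28: INC foo by 5): foo (absent) -> 5
  event 5 (t=33: SET baz = -7): foo unchanged
  event 6 (t=37: SET foo = 40): foo 5 -> 40
Final: foo = 40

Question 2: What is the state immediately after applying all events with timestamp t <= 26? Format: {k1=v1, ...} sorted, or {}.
Apply events with t <= 26 (3 events):
  after event 1 (t=7: INC bar by 3): {bar=3}
  after event 2 (t=14: SET bar = -15): {bar=-15}
  after event 3 (t=18: INC baz by 11): {bar=-15, baz=11}

Answer: {bar=-15, baz=11}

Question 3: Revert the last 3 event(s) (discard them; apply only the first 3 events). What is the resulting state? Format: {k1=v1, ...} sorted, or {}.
Answer: {bar=-15, baz=11}

Derivation:
Keep first 3 events (discard last 3):
  after event 1 (t=7: INC bar by 3): {bar=3}
  after event 2 (t=14: SET bar = -15): {bar=-15}
  after event 3 (t=18: INC baz by 11): {bar=-15, baz=11}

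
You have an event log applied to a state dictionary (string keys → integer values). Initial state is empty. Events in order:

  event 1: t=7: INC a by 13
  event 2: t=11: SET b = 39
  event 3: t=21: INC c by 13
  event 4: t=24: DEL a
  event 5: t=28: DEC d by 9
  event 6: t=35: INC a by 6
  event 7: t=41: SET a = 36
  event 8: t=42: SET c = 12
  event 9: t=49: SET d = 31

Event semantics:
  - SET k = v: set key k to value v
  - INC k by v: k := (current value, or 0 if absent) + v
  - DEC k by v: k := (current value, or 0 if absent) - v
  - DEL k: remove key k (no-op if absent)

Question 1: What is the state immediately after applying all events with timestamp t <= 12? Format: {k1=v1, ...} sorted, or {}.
Answer: {a=13, b=39}

Derivation:
Apply events with t <= 12 (2 events):
  after event 1 (t=7: INC a by 13): {a=13}
  after event 2 (t=11: SET b = 39): {a=13, b=39}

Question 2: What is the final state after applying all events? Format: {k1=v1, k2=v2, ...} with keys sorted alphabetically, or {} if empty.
  after event 1 (t=7: INC a by 13): {a=13}
  after event 2 (t=11: SET b = 39): {a=13, b=39}
  after event 3 (t=21: INC c by 13): {a=13, b=39, c=13}
  after event 4 (t=24: DEL a): {b=39, c=13}
  after event 5 (t=28: DEC d by 9): {b=39, c=13, d=-9}
  after event 6 (t=35: INC a by 6): {a=6, b=39, c=13, d=-9}
  after event 7 (t=41: SET a = 36): {a=36, b=39, c=13, d=-9}
  after event 8 (t=42: SET c = 12): {a=36, b=39, c=12, d=-9}
  after event 9 (t=49: SET d = 31): {a=36, b=39, c=12, d=31}

Answer: {a=36, b=39, c=12, d=31}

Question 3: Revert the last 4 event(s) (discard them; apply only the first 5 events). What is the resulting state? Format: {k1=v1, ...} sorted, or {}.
Answer: {b=39, c=13, d=-9}

Derivation:
Keep first 5 events (discard last 4):
  after event 1 (t=7: INC a by 13): {a=13}
  after event 2 (t=11: SET b = 39): {a=13, b=39}
  after event 3 (t=21: INC c by 13): {a=13, b=39, c=13}
  after event 4 (t=24: DEL a): {b=39, c=13}
  after event 5 (t=28: DEC d by 9): {b=39, c=13, d=-9}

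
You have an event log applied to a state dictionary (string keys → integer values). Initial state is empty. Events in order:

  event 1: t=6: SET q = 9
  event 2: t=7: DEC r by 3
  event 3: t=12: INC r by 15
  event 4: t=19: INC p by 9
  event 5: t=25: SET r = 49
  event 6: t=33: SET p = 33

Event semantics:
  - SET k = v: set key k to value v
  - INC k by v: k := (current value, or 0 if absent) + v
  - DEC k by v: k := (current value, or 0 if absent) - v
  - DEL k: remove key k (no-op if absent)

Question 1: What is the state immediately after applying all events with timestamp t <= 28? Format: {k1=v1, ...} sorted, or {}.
Apply events with t <= 28 (5 events):
  after event 1 (t=6: SET q = 9): {q=9}
  after event 2 (t=7: DEC r by 3): {q=9, r=-3}
  after event 3 (t=12: INC r by 15): {q=9, r=12}
  after event 4 (t=19: INC p by 9): {p=9, q=9, r=12}
  after event 5 (t=25: SET r = 49): {p=9, q=9, r=49}

Answer: {p=9, q=9, r=49}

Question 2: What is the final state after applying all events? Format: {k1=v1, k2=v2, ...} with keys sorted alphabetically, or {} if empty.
Answer: {p=33, q=9, r=49}

Derivation:
  after event 1 (t=6: SET q = 9): {q=9}
  after event 2 (t=7: DEC r by 3): {q=9, r=-3}
  after event 3 (t=12: INC r by 15): {q=9, r=12}
  after event 4 (t=19: INC p by 9): {p=9, q=9, r=12}
  after event 5 (t=25: SET r = 49): {p=9, q=9, r=49}
  after event 6 (t=33: SET p = 33): {p=33, q=9, r=49}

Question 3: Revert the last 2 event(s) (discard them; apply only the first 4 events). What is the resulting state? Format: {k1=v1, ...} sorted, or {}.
Answer: {p=9, q=9, r=12}

Derivation:
Keep first 4 events (discard last 2):
  after event 1 (t=6: SET q = 9): {q=9}
  after event 2 (t=7: DEC r by 3): {q=9, r=-3}
  after event 3 (t=12: INC r by 15): {q=9, r=12}
  after event 4 (t=19: INC p by 9): {p=9, q=9, r=12}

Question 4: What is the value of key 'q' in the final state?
Track key 'q' through all 6 events:
  event 1 (t=6: SET q = 9): q (absent) -> 9
  event 2 (t=7: DEC r by 3): q unchanged
  event 3 (t=12: INC r by 15): q unchanged
  event 4 (t=19: INC p by 9): q unchanged
  event 5 (t=25: SET r = 49): q unchanged
  event 6 (t=33: SET p = 33): q unchanged
Final: q = 9

Answer: 9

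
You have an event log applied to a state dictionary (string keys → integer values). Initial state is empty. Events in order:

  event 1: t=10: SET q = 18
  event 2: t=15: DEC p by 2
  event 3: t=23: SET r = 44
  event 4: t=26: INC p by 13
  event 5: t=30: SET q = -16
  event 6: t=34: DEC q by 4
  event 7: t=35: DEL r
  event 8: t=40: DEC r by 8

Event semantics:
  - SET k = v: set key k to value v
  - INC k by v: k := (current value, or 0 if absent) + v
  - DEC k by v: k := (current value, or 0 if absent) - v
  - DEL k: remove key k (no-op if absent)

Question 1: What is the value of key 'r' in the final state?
Answer: -8

Derivation:
Track key 'r' through all 8 events:
  event 1 (t=10: SET q = 18): r unchanged
  event 2 (t=15: DEC p by 2): r unchanged
  event 3 (t=23: SET r = 44): r (absent) -> 44
  event 4 (t=26: INC p by 13): r unchanged
  event 5 (t=30: SET q = -16): r unchanged
  event 6 (t=34: DEC q by 4): r unchanged
  event 7 (t=35: DEL r): r 44 -> (absent)
  event 8 (t=40: DEC r by 8): r (absent) -> -8
Final: r = -8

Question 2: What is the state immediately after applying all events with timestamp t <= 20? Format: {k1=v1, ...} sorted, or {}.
Answer: {p=-2, q=18}

Derivation:
Apply events with t <= 20 (2 events):
  after event 1 (t=10: SET q = 18): {q=18}
  after event 2 (t=15: DEC p by 2): {p=-2, q=18}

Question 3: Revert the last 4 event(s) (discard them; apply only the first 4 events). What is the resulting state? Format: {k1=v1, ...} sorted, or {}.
Answer: {p=11, q=18, r=44}

Derivation:
Keep first 4 events (discard last 4):
  after event 1 (t=10: SET q = 18): {q=18}
  after event 2 (t=15: DEC p by 2): {p=-2, q=18}
  after event 3 (t=23: SET r = 44): {p=-2, q=18, r=44}
  after event 4 (t=26: INC p by 13): {p=11, q=18, r=44}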